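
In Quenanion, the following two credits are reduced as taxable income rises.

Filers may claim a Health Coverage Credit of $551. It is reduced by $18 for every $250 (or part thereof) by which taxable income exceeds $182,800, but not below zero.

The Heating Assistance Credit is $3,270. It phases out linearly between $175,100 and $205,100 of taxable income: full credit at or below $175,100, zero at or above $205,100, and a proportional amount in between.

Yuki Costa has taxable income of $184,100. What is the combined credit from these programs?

$2,732

Health Coverage Credit: income exceeds $182,800 by $1,300, which is 6 full-or-partial $250 increments; reduction = 6 × $18 = $108, leaving $443.
Heating Assistance Credit: $184,100 is $9,000 into a $30,000 phase-out range, leaving 21,000/30,000 of the credit: $3,270 × 21,000/30,000 = $2,289.
Total: $443 + $2,289 = $2,732.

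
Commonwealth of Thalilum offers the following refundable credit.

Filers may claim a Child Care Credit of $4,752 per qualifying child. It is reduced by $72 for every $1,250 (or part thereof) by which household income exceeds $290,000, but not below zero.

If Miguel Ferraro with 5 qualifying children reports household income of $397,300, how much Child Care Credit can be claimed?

$17,568

Child Care Credit: base = 5 × $4,752 = $23,760. income exceeds $290,000 by $107,300, which is 86 full-or-partial $1,250 increments; reduction = 86 × $72 = $6,192, leaving $17,568.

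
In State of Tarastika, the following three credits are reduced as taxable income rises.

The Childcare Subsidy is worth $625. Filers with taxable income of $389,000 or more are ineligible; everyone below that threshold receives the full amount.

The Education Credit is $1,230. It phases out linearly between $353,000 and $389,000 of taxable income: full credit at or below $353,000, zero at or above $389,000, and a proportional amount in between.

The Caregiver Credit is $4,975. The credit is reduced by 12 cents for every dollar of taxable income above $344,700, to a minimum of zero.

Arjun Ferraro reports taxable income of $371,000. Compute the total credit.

$3,059

Childcare Subsidy: $371,000 is below the $389,000 cutoff, so the full $625 applies.
Education Credit: $371,000 is $18,000 into a $36,000 phase-out range, leaving 18,000/36,000 of the credit: $1,230 × 18,000/36,000 = $615.
Caregiver Credit: 12% of the $26,300 excess over $344,700 is $3,156; credit = $4,975 − $3,156 = $1,819.
Total: $625 + $615 + $1,819 = $3,059.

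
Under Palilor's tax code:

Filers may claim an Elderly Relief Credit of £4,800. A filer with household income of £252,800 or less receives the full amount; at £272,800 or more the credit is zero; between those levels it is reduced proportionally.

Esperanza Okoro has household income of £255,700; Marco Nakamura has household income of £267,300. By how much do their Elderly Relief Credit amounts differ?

£2,784

Esperanza (£255,700): Elderly Relief Credit: £255,700 is £2,900 into a £20,000 phase-out range, leaving 17,100/20,000 of the credit: £4,800 × 17,100/20,000 = £4,104.
Marco (£267,300): Elderly Relief Credit: £267,300 is £14,500 into a £20,000 phase-out range, leaving 5,500/20,000 of the credit: £4,800 × 5,500/20,000 = £1,320.
Difference: |£4,104 − £1,320| = £2,784.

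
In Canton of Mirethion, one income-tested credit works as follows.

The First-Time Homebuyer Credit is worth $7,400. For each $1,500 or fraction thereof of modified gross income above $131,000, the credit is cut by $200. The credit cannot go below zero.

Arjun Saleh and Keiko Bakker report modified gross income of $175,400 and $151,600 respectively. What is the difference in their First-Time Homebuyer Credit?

Arjun ($175,400): First-Time Homebuyer Credit: income exceeds $131,000 by $44,400, which is 30 full-or-partial $1,500 increments; reduction = 30 × $200 = $6,000, leaving $1,400.
Keiko ($151,600): First-Time Homebuyer Credit: income exceeds $131,000 by $20,600, which is 14 full-or-partial $1,500 increments; reduction = 14 × $200 = $2,800, leaving $4,600.
Difference: |$1,400 − $4,600| = $3,200.

$3,200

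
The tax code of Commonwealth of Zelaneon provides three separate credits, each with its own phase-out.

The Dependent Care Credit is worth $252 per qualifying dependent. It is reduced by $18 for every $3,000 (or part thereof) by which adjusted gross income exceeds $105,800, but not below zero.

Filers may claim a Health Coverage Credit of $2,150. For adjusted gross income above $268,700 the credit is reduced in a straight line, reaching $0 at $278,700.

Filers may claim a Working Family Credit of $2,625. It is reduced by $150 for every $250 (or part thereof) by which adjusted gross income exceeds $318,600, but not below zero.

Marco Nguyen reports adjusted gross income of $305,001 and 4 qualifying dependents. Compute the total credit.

$2,625

Dependent Care Credit: base = 4 × $252 = $1,008. income exceeds $105,800 by $199,201 → 67 increments × $18 = $1,206 ≥ base, so the credit is $0.
Health Coverage Credit: $305,001 is at or above $278,700, so the credit is $0.
Working Family Credit: $305,001 is at or below the $318,600 threshold, so the full $2,625 applies.
Total: $0 + $0 + $2,625 = $2,625.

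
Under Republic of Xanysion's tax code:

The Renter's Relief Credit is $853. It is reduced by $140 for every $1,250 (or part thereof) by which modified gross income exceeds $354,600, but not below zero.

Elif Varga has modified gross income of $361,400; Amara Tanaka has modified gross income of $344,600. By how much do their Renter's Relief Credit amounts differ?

Elif ($361,400): Renter's Relief Credit: income exceeds $354,600 by $6,800, which is 6 full-or-partial $1,250 increments; reduction = 6 × $140 = $840, leaving $13.
Amara ($344,600): Renter's Relief Credit: $344,600 is at or below the $354,600 threshold, so the full $853 applies.
Difference: |$13 − $853| = $840.

$840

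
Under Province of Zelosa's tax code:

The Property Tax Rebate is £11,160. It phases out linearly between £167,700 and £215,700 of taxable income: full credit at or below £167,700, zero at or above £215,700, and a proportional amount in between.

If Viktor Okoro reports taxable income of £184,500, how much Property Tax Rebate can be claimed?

£7,254

Property Tax Rebate: £184,500 is £16,800 into a £48,000 phase-out range, leaving 31,200/48,000 of the credit: £11,160 × 31,200/48,000 = £7,254.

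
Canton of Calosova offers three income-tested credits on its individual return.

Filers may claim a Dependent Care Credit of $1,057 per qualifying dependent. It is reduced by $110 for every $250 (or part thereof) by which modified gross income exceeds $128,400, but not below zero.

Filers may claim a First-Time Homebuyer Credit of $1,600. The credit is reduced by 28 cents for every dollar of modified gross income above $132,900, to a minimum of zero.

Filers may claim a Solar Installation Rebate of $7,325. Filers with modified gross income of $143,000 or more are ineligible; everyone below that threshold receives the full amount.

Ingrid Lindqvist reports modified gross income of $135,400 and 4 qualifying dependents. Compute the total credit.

$9,373

Dependent Care Credit: base = 4 × $1,057 = $4,228. income exceeds $128,400 by $7,000, which is 28 full-or-partial $250 increments; reduction = 28 × $110 = $3,080, leaving $1,148.
First-Time Homebuyer Credit: 28% of the $2,500 excess over $132,900 is $700; credit = $1,600 − $700 = $900.
Solar Installation Rebate: $135,400 is below the $143,000 cutoff, so the full $7,325 applies.
Total: $1,148 + $900 + $7,325 = $9,373.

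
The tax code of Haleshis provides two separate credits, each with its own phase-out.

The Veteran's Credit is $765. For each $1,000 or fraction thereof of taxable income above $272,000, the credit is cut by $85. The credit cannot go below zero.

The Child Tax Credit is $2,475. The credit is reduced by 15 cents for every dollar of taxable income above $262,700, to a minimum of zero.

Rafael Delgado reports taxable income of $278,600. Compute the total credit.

$260

Veteran's Credit: income exceeds $272,000 by $6,600, which is 7 full-or-partial $1,000 increments; reduction = 7 × $85 = $595, leaving $170.
Child Tax Credit: 15% of the $15,900 excess over $262,700 is $2,385; credit = $2,475 − $2,385 = $90.
Total: $170 + $90 = $260.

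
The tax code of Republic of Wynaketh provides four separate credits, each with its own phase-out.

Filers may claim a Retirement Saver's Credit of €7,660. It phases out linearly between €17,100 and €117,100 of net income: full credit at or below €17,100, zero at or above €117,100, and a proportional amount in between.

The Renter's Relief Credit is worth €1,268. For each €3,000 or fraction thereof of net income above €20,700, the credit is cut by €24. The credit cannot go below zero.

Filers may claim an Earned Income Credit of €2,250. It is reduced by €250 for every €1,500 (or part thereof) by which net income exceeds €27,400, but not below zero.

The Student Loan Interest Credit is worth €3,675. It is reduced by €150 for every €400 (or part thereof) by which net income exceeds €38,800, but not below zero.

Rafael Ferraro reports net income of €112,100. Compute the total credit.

€907

Retirement Saver's Credit: €112,100 is €95,000 into a €100,000 phase-out range, leaving 5,000/100,000 of the credit: €7,660 × 5,000/100,000 = €383.
Renter's Relief Credit: income exceeds €20,700 by €91,400, which is 31 full-or-partial €3,000 increments; reduction = 31 × €24 = €744, leaving €524.
Earned Income Credit: income exceeds €27,400 by €84,700 → 57 increments × €250 = €14,250 ≥ base, so the credit is €0.
Student Loan Interest Credit: income exceeds €38,800 by €73,300 → 184 increments × €150 = €27,600 ≥ base, so the credit is €0.
Total: €383 + €524 + €0 + €0 = €907.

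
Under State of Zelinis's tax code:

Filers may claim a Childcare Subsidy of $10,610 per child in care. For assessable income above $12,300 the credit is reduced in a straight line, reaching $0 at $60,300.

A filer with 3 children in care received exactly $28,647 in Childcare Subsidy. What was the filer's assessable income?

$17,100

Full credit = 3 × $10,610 = $31,830.
$28,647 is 28,647/31,830 of the full $31,830, so 3,183/31,830 of the $48,000 range has been used: income = $12,300 + $48,000 × 3,183/31,830 = $17,100.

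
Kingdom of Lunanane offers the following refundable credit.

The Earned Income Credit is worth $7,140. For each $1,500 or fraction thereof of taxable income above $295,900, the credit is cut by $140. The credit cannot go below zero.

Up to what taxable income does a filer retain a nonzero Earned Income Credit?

$370,900

After 50 increments the reduction is 50 × $140 = $7,000, leaving $140; one more increment wipes it out. Increment 50 ends at excess 50 × $1,500 = $75,000, so the highest qualifying income is $295,900 + $75,000 = $370,900.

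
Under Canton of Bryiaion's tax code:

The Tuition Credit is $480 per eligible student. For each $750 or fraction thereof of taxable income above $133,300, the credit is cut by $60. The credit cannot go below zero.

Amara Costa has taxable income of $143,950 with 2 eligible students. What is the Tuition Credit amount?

$60

Tuition Credit: base = 2 × $480 = $960. income exceeds $133,300 by $10,650, which is 15 full-or-partial $750 increments; reduction = 15 × $60 = $900, leaving $60.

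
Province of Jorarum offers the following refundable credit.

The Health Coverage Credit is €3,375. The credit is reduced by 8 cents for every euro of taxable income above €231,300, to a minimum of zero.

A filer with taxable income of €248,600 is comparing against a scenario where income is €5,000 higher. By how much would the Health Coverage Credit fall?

At €248,600 — 8% of the €17,300 excess over €231,300 is €1,384; credit = €3,375 − €1,384 = €1,991.
At €253,600 — 8% of the €22,300 excess over €231,300 is €1,784; credit = €3,375 − €1,784 = €1,591.
Lost: €1,991 − €1,591 = €400.

€400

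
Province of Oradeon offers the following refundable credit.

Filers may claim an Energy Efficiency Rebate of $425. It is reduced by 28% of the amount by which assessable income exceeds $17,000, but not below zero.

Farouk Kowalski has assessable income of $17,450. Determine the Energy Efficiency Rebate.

$299

Energy Efficiency Rebate: 28% of the $450 excess over $17,000 is $126; credit = $425 − $126 = $299.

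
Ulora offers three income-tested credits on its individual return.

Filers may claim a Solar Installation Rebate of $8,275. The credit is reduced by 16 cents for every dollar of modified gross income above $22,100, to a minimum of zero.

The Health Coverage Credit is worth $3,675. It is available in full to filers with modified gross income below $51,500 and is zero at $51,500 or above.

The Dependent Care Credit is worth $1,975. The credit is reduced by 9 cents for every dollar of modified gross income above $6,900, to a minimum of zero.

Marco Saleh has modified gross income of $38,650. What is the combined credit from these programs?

$9,302

Solar Installation Rebate: 16% of the $16,550 excess over $22,100 is $2,648; credit = $8,275 − $2,648 = $5,627.
Health Coverage Credit: $38,650 is below the $51,500 cutoff, so the full $3,675 applies.
Dependent Care Credit: 9% of the $31,750 excess over $6,900 is $2,857.50 ≥ base, so the credit is $0.
Total: $5,627 + $3,675 + $0 = $9,302.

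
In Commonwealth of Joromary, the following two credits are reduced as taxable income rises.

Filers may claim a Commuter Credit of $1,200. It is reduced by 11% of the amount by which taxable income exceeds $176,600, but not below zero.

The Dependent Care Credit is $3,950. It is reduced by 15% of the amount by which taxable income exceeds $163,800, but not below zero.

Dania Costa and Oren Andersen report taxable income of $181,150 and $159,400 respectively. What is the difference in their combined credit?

Dania ($181,150): Commuter Credit: 11% of the $4,550 excess over $176,600 is $500.50; credit = $1,200 − $500.50 = $699.50. Dependent Care Credit: 15% of the $17,350 excess over $163,800 is $2,602.50; credit = $3,950 − $2,602.50 = $1,347.50. total $699.50 + $1,347.50 = $2,047
Oren ($159,400): Commuter Credit: $159,400 is at or below the $176,600 threshold, so the full $1,200 applies. Dependent Care Credit: $159,400 is at or below the $163,800 threshold, so the full $3,950 applies. total $1,200 + $3,950 = $5,150
Difference: |$2,047 − $5,150| = $3,103.

$3,103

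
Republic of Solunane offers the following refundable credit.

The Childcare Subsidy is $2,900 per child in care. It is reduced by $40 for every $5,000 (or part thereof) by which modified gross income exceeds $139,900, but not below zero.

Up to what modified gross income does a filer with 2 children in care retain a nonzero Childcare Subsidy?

Full credit = 2 × $2,900 = $5,800.
After 144 increments the reduction is 144 × $40 = $5,760, leaving $40; one more increment wipes it out. Increment 144 ends at excess 144 × $5,000 = $720,000, so the highest qualifying income is $139,900 + $720,000 = $859,900.

$859,900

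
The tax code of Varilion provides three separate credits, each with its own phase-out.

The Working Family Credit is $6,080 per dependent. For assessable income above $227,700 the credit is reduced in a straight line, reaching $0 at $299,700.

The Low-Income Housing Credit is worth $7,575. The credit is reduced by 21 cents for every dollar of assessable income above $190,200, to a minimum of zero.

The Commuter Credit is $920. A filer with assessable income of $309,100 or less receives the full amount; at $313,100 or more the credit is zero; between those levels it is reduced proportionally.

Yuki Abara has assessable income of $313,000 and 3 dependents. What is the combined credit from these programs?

Working Family Credit: base = 3 × $6,080 = $18,240. $313,000 is at or above $299,700, so the credit is $0.
Low-Income Housing Credit: 21% of the $122,800 excess over $190,200 is $25,788 ≥ base, so the credit is $0.
Commuter Credit: $313,000 is $3,900 into a $4,000 phase-out range, leaving 100/4,000 of the credit: $920 × 100/4,000 = $23.
Total: $0 + $0 + $23 = $23.

$23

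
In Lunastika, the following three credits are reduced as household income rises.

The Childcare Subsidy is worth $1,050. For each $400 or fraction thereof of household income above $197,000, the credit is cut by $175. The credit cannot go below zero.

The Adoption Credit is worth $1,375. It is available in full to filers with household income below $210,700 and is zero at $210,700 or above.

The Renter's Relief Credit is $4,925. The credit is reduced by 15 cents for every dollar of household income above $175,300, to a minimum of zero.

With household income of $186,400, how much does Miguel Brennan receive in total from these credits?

Childcare Subsidy: $186,400 is at or below the $197,000 threshold, so the full $1,050 applies.
Adoption Credit: $186,400 is below the $210,700 cutoff, so the full $1,375 applies.
Renter's Relief Credit: 15% of the $11,100 excess over $175,300 is $1,665; credit = $4,925 − $1,665 = $3,260.
Total: $1,050 + $1,375 + $3,260 = $5,685.

$5,685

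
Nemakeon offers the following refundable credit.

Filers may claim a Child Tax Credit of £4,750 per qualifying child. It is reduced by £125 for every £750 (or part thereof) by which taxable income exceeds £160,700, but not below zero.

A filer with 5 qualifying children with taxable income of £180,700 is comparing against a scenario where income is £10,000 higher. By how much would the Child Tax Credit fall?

£1,625

At £180,700 — base = 5 × £4,750 = £23,750. income exceeds £160,700 by £20,000, which is 27 full-or-partial £750 increments; reduction = 27 × £125 = £3,375, leaving £20,375.
At £190,700 — base = 5 × £4,750 = £23,750. income exceeds £160,700 by £30,000, which is 40 full-or-partial £750 increments; reduction = 40 × £125 = £5,000, leaving £18,750.
Lost: £20,375 − £18,750 = £1,625.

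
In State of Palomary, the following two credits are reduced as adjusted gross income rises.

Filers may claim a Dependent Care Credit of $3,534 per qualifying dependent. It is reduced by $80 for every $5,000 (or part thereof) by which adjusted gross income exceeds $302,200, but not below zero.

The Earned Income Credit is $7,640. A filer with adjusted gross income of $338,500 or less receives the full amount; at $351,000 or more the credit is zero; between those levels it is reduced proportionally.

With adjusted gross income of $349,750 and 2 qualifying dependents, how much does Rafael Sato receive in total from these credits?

$7,032

Dependent Care Credit: base = 2 × $3,534 = $7,068. income exceeds $302,200 by $47,550, which is 10 full-or-partial $5,000 increments; reduction = 10 × $80 = $800, leaving $6,268.
Earned Income Credit: $349,750 is $11,250 into a $12,500 phase-out range, leaving 1,250/12,500 of the credit: $7,640 × 1,250/12,500 = $764.
Total: $6,268 + $764 = $7,032.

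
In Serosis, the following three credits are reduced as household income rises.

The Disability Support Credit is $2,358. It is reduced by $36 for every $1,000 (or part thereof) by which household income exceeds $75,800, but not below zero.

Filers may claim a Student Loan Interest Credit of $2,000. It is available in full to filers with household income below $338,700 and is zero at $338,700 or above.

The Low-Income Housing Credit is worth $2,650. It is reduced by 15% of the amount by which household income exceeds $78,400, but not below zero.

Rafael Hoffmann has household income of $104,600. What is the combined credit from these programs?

$3,314

Disability Support Credit: income exceeds $75,800 by $28,800, which is 29 full-or-partial $1,000 increments; reduction = 29 × $36 = $1,044, leaving $1,314.
Student Loan Interest Credit: $104,600 is below the $338,700 cutoff, so the full $2,000 applies.
Low-Income Housing Credit: 15% of the $26,200 excess over $78,400 is $3,930 ≥ base, so the credit is $0.
Total: $1,314 + $2,000 + $0 = $3,314.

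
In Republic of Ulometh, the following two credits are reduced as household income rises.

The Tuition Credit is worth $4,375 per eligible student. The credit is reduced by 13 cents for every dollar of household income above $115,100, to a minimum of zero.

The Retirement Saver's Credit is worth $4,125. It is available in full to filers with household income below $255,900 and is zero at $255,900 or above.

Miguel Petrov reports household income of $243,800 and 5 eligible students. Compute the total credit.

Tuition Credit: base = 5 × $4,375 = $21,875. 13% of the $128,700 excess over $115,100 is $16,731; credit = $21,875 − $16,731 = $5,144.
Retirement Saver's Credit: $243,800 is below the $255,900 cutoff, so the full $4,125 applies.
Total: $5,144 + $4,125 = $9,269.

$9,269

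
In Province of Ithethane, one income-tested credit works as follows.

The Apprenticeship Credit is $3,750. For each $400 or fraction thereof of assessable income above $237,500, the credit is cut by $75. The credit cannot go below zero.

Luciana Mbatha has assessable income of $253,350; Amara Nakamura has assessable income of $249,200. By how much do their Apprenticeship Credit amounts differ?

$750

Luciana ($253,350): Apprenticeship Credit: income exceeds $237,500 by $15,850, which is 40 full-or-partial $400 increments; reduction = 40 × $75 = $3,000, leaving $750.
Amara ($249,200): Apprenticeship Credit: income exceeds $237,500 by $11,700, which is 30 full-or-partial $400 increments; reduction = 30 × $75 = $2,250, leaving $1,500.
Difference: |$750 − $1,500| = $750.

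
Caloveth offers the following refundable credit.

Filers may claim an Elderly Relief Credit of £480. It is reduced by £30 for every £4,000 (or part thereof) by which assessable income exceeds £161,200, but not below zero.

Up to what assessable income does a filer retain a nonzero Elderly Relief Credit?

After 15 increments the reduction is 15 × £30 = £450, leaving £30; one more increment wipes it out. Increment 15 ends at excess 15 × £4,000 = £60,000, so the highest qualifying income is £161,200 + £60,000 = £221,200.

£221,200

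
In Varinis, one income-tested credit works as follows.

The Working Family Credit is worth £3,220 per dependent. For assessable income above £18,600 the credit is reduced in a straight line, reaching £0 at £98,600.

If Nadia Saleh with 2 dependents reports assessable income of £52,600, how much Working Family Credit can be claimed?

£3,703

Working Family Credit: base = 2 × £3,220 = £6,440. £52,600 is £34,000 into a £80,000 phase-out range, leaving 46,000/80,000 of the credit: £6,440 × 46,000/80,000 = £3,703.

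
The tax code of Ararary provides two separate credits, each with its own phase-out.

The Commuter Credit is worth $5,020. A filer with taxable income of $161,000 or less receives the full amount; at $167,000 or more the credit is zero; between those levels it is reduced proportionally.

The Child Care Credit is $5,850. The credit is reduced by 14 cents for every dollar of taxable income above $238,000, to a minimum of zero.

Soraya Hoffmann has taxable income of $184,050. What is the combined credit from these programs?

Commuter Credit: $184,050 is at or above $167,000, so the credit is $0.
Child Care Credit: $184,050 is at or below the $238,000 threshold, so the full $5,850 applies.
Total: $0 + $5,850 = $5,850.

$5,850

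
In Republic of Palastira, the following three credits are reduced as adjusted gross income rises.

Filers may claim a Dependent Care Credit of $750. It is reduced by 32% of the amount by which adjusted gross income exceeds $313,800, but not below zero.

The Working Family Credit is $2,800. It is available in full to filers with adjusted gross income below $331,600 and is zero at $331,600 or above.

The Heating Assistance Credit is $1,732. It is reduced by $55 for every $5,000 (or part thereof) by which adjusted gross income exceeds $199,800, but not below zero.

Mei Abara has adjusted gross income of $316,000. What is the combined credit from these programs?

$3,258

Dependent Care Credit: 32% of the $2,200 excess over $313,800 is $704; credit = $750 − $704 = $46.
Working Family Credit: $316,000 is below the $331,600 cutoff, so the full $2,800 applies.
Heating Assistance Credit: income exceeds $199,800 by $116,200, which is 24 full-or-partial $5,000 increments; reduction = 24 × $55 = $1,320, leaving $412.
Total: $46 + $2,800 + $412 = $3,258.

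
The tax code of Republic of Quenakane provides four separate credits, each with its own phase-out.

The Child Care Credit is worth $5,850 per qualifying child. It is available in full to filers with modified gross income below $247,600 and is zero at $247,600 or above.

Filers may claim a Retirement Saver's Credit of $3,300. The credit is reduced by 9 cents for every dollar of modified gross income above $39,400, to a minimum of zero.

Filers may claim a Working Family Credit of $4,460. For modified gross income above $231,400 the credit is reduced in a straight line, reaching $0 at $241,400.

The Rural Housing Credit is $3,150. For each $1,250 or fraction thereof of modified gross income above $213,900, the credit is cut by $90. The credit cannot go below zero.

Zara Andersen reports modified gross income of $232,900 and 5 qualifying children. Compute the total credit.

$34,751

Child Care Credit: base = 5 × $5,850 = $29,250. $232,900 is below the $247,600 cutoff, so the full $29,250 applies.
Retirement Saver's Credit: 9% of the $193,500 excess over $39,400 is $17,415 ≥ base, so the credit is $0.
Working Family Credit: $232,900 is $1,500 into a $10,000 phase-out range, leaving 8,500/10,000 of the credit: $4,460 × 8,500/10,000 = $3,791.
Rural Housing Credit: income exceeds $213,900 by $19,000, which is 16 full-or-partial $1,250 increments; reduction = 16 × $90 = $1,440, leaving $1,710.
Total: $29,250 + $0 + $3,791 + $1,710 = $34,751.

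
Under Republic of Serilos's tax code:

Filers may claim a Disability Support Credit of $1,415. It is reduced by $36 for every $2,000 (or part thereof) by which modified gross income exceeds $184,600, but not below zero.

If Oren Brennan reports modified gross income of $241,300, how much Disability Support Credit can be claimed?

Disability Support Credit: income exceeds $184,600 by $56,700, which is 29 full-or-partial $2,000 increments; reduction = 29 × $36 = $1,044, leaving $371.

$371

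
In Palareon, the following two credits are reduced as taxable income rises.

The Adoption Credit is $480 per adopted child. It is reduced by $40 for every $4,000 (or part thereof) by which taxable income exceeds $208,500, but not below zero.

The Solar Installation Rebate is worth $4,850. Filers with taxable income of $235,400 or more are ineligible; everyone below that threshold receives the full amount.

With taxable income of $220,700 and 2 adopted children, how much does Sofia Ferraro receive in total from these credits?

Adoption Credit: base = 2 × $480 = $960. income exceeds $208,500 by $12,200, which is 4 full-or-partial $4,000 increments; reduction = 4 × $40 = $160, leaving $800.
Solar Installation Rebate: $220,700 is below the $235,400 cutoff, so the full $4,850 applies.
Total: $800 + $4,850 = $5,650.

$5,650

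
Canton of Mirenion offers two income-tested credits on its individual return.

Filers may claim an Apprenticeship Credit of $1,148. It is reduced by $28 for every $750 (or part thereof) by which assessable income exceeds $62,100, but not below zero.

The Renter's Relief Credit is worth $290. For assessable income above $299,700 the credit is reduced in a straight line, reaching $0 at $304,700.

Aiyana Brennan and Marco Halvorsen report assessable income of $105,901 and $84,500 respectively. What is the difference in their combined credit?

Aiyana ($105,901): Apprenticeship Credit: income exceeds $62,100 by $43,801 → 59 increments × $28 = $1,652 ≥ base, so the credit is $0. Renter's Relief Credit: $105,901 is at or below the $299,700 threshold, so the full $290 applies. total $0 + $290 = $290
Marco ($84,500): Apprenticeship Credit: income exceeds $62,100 by $22,400, which is 30 full-or-partial $750 increments; reduction = 30 × $28 = $840, leaving $308. Renter's Relief Credit: $84,500 is at or below the $299,700 threshold, so the full $290 applies. total $308 + $290 = $598
Difference: |$290 − $598| = $308.

$308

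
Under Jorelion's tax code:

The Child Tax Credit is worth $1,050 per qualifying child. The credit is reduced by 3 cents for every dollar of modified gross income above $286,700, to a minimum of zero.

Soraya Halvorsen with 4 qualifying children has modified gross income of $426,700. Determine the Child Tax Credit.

$0

Child Tax Credit: base = 4 × $1,050 = $4,200. 3% of the $140,000 excess over $286,700 is $4,200 ≥ base, so the credit is $0.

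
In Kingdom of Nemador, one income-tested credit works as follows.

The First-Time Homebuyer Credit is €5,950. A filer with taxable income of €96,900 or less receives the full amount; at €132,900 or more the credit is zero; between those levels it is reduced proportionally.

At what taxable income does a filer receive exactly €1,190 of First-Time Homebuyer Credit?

€1,190 is 1,190/5,950 of the full €5,950, so 4,760/5,950 of the €36,000 range has been used: income = €96,900 + €36,000 × 4,760/5,950 = €125,700.

€125,700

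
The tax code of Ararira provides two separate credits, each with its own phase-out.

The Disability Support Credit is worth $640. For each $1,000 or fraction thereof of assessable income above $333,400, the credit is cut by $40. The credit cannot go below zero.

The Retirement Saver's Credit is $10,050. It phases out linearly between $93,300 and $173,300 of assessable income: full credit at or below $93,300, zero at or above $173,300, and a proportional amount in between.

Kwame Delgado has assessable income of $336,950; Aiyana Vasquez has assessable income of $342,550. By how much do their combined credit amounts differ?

$240

Kwame ($336,950): Disability Support Credit: income exceeds $333,400 by $3,550, which is 4 full-or-partial $1,000 increments; reduction = 4 × $40 = $160, leaving $480. Retirement Saver's Credit: $336,950 is at or above $173,300, so the credit is $0. total $480 + $0 = $480
Aiyana ($342,550): Disability Support Credit: income exceeds $333,400 by $9,150, which is 10 full-or-partial $1,000 increments; reduction = 10 × $40 = $400, leaving $240. Retirement Saver's Credit: $342,550 is at or above $173,300, so the credit is $0. total $240 + $0 = $240
Difference: |$480 − $240| = $240.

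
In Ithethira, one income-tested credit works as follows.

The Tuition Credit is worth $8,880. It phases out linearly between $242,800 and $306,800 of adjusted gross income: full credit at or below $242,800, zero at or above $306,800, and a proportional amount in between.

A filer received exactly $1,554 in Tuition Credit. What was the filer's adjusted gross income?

$295,600

$1,554 is 1,554/8,880 of the full $8,880, so 7,326/8,880 of the $64,000 range has been used: income = $242,800 + $64,000 × 7,326/8,880 = $295,600.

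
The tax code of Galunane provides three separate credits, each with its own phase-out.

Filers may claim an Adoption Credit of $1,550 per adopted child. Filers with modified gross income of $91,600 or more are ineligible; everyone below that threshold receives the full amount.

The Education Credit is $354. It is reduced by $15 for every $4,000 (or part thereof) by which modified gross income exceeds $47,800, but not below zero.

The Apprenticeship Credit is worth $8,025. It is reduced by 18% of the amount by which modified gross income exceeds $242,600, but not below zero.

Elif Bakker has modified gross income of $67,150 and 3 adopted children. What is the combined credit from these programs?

Adoption Credit: base = 3 × $1,550 = $4,650. $67,150 is below the $91,600 cutoff, so the full $4,650 applies.
Education Credit: income exceeds $47,800 by $19,350, which is 5 full-or-partial $4,000 increments; reduction = 5 × $15 = $75, leaving $279.
Apprenticeship Credit: $67,150 is at or below the $242,600 threshold, so the full $8,025 applies.
Total: $4,650 + $279 + $8,025 = $12,954.

$12,954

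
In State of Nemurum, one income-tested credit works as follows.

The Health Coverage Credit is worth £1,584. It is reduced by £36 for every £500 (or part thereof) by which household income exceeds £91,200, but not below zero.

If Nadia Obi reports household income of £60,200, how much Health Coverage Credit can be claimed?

£1,584

Health Coverage Credit: £60,200 is at or below the £91,200 threshold, so the full £1,584 applies.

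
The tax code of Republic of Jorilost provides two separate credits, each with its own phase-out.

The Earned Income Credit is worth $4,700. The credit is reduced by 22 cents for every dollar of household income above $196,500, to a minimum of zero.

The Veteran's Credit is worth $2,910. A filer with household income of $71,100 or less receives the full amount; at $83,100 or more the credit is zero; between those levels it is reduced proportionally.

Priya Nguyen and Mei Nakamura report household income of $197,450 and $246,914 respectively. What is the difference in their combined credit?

$4,491

Priya ($197,450): Earned Income Credit: 22% of the $950 excess over $196,500 is $209; credit = $4,700 − $209 = $4,491. Veteran's Credit: $197,450 is at or above $83,100, so the credit is $0. total $4,491 + $0 = $4,491
Mei ($246,914): Earned Income Credit: 22% of the $50,414 excess over $196,500 is $11,091.08 ≥ base, so the credit is $0. Veteran's Credit: $246,914 is at or above $83,100, so the credit is $0. total $0 + $0 = $0
Difference: |$4,491 − $0| = $4,491.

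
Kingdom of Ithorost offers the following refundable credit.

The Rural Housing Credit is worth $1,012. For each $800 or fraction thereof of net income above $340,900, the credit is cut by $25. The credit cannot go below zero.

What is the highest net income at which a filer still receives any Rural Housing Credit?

$372,900

After 40 increments the reduction is 40 × $25 = $1,000, leaving $12; one more increment wipes it out. Increment 40 ends at excess 40 × $800 = $32,000, so the highest qualifying income is $340,900 + $32,000 = $372,900.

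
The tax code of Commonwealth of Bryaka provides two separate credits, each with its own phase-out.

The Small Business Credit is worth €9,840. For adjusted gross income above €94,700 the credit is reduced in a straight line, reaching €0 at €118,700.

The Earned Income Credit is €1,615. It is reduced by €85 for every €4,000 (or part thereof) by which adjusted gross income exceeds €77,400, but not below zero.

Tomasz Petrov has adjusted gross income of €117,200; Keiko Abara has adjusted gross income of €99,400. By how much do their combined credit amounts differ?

Tomasz (€117,200): Small Business Credit: €117,200 is €22,500 into a €24,000 phase-out range, leaving 1,500/24,000 of the credit: €9,840 × 1,500/24,000 = €615. Earned Income Credit: income exceeds €77,400 by €39,800, which is 10 full-or-partial €4,000 increments; reduction = 10 × €85 = €850, leaving €765. total €615 + €765 = €1,380
Keiko (€99,400): Small Business Credit: €99,400 is €4,700 into a €24,000 phase-out range, leaving 19,300/24,000 of the credit: €9,840 × 19,300/24,000 = €7,913. Earned Income Credit: income exceeds €77,400 by €22,000, which is 6 full-or-partial €4,000 increments; reduction = 6 × €85 = €510, leaving €1,105. total €7,913 + €1,105 = €9,018
Difference: |€1,380 − €9,018| = €7,638.

€7,638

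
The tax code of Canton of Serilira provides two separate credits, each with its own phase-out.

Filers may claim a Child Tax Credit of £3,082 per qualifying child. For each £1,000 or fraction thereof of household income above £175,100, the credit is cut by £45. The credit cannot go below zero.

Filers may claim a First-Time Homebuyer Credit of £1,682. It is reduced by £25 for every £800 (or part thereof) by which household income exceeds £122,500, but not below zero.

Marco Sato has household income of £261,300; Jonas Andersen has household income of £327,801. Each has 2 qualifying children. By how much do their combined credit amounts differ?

£2,249

Marco (£261,300): Child Tax Credit: base = 2 × £3,082 = £6,164. income exceeds £175,100 by £86,200, which is 87 full-or-partial £1,000 increments; reduction = 87 × £45 = £3,915, leaving £2,249. First-Time Homebuyer Credit: income exceeds £122,500 by £138,800 → 174 increments × £25 = £4,350 ≥ base, so the credit is £0. total £2,249 + £0 = £2,249
Jonas (£327,801): Child Tax Credit: base = 2 × £3,082 = £6,164. income exceeds £175,100 by £152,701 → 153 increments × £45 = £6,885 ≥ base, so the credit is £0. First-Time Homebuyer Credit: income exceeds £122,500 by £205,301 → 257 increments × £25 = £6,425 ≥ base, so the credit is £0. total £0 + £0 = £0
Difference: |£2,249 − £0| = £2,249.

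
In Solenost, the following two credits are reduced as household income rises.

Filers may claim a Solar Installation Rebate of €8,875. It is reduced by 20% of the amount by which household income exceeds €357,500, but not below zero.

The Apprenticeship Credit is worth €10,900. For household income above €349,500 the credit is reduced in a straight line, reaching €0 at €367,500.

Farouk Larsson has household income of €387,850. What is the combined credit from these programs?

€2,805

Solar Installation Rebate: 20% of the €30,350 excess over €357,500 is €6,070; credit = €8,875 − €6,070 = €2,805.
Apprenticeship Credit: €387,850 is at or above €367,500, so the credit is €0.
Total: €2,805 + €0 = €2,805.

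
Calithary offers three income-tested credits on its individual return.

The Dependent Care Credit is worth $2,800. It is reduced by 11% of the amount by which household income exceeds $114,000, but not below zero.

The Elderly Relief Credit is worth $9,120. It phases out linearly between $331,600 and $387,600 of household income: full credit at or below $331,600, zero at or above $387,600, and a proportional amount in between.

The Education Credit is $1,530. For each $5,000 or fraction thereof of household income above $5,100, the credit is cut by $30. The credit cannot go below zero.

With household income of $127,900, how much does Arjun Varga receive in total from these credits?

$11,171

Dependent Care Credit: 11% of the $13,900 excess over $114,000 is $1,529; credit = $2,800 − $1,529 = $1,271.
Elderly Relief Credit: $127,900 is at or below the $331,600 threshold, so the full $9,120 applies.
Education Credit: income exceeds $5,100 by $122,800, which is 25 full-or-partial $5,000 increments; reduction = 25 × $30 = $750, leaving $780.
Total: $1,271 + $9,120 + $780 = $11,171.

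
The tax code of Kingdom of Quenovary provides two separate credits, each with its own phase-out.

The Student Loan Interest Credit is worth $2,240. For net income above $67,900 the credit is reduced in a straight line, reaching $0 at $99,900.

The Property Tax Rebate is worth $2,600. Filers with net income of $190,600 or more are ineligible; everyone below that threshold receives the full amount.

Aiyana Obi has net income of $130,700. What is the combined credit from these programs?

Student Loan Interest Credit: $130,700 is at or above $99,900, so the credit is $0.
Property Tax Rebate: $130,700 is below the $190,600 cutoff, so the full $2,600 applies.
Total: $0 + $2,600 = $2,600.

$2,600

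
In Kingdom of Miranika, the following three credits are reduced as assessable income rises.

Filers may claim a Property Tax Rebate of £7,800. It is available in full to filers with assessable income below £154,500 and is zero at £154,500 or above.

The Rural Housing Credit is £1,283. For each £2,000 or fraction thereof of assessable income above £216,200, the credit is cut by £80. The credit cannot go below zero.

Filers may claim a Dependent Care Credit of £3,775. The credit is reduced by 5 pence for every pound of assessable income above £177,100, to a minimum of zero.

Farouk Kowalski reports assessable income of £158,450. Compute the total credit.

£5,058

Property Tax Rebate: £158,450 meets or exceeds the £154,500 cutoff, so the credit is £0.
Rural Housing Credit: £158,450 is at or below the £216,200 threshold, so the full £1,283 applies.
Dependent Care Credit: £158,450 is at or below the £177,100 threshold, so the full £3,775 applies.
Total: £0 + £1,283 + £3,775 = £5,058.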